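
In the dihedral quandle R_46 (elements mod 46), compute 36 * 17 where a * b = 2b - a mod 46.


36 * 17 = 2*17 - 36 mod 46
= 34 - 36 mod 46
= -2 mod 46 = 44

44


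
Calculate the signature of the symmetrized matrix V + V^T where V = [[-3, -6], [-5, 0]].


Step 1: V + V^T = [[-6, -11], [-11, 0]]
Step 2: trace = -6, det = -121
Step 3: Discriminant = (-6)^2 - 4*(-121) = 520
Step 4: Eigenvalues: 8.40175, -14.4018
Step 5: Signature = (# positive eigenvalues) - (# negative eigenvalues) = 0

0


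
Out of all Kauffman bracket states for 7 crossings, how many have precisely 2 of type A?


We choose which 2 of 7 crossings get A-smoothings.
C(7, 2) = 7! / (2! * 5!)
= 21

21


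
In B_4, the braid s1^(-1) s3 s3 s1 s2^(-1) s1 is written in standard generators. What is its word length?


The word length counts the number of generators (including inverses).
Listing each generator: s1^(-1), s3, s3, s1, s2^(-1), s1
There are 6 generators in this braid word.

6


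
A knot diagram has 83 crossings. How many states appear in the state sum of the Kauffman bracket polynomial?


Each crossing contributes 2 choices (A-smoothing or B-smoothing).
Total states = 2^83 = 9671406556917033397649408

9671406556917033397649408


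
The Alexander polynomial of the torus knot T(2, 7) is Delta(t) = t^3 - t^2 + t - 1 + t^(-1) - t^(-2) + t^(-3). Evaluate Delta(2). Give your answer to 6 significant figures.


Substituting t = 2 into Delta(t) = t^3 - t^2 + t - 1 + t^(-1) - t^(-2) + t^(-3):
Term values: (8) + (-4) + (2) + (-1) + (0.5) + (-0.25) + (0.125)
Sum = 5.375
Rounded to 6 significant figures: 5.375

5.375


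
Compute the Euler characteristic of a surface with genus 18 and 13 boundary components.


chi = 2 - 2g - b
= 2 - 2*18 - 13
= 2 - 36 - 13 = -47

-47


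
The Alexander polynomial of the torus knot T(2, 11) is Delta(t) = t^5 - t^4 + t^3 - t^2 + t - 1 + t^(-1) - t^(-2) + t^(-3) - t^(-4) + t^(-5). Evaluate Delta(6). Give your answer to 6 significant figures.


Substituting t = 6 into Delta(t) = t^5 - t^4 + t^3 - t^2 + t - 1 + t^(-1) - t^(-2) + t^(-3) - t^(-4) + t^(-5):
Term values: (7776) + (-1296) + (216) + (-36) + (6) + (-1) + (0.166667) + (-0.0277778) + (0.00462963) + (-0.000771605) + (0.000128601)
Sum = 6665.142876
Rounded to 6 significant figures: 6665.14

6665.14


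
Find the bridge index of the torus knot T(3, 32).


The bridge number of T(p,q) is min(p,q).
min(3, 32) = 3

3


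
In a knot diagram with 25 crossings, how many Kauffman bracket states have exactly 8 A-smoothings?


We choose which 8 of 25 crossings get A-smoothings.
C(25, 8) = 25! / (8! * 17!)
= 1081575

1081575


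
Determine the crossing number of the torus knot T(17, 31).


For a torus knot T(p, q) with gcd(p,q)=1,
the crossing number is min(p*(q-1), q*(p-1)).
p*(q-1) = 17*30 = 510
q*(p-1) = 31*16 = 496
min(510, 496) = 496

496


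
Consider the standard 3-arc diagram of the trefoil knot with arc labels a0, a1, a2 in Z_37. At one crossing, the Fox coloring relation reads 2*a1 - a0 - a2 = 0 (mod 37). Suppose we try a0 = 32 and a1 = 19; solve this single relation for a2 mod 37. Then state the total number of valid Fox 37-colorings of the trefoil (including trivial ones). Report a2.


Step 1: Apply the given crossing relation 2*a1 - a0 - a2 = 0 (mod 37).
  a2 = 2*a1 - a0 mod 37
  a2 = 2*19 - 32 mod 37
  a2 = 38 - 32 mod 37
  a2 = 6 mod 37 = 6
Step 2: The trefoil has determinant 3.
  Number of Fox p-colorings (p prime) is p^2 if p = 3, else p.
  Since 37 does not divide 3, only trivial (constant) colorings exist.
  (So the trial a0 = 32, a1 = 19 with a0 != a1 does NOT extend to a valid coloring of the whole trefoil: the other two crossing relations require 3*(a1 - a0) = 0 (mod 37), which fails.)
  Total colorings = 37
Step 3: a2 = 6, total Fox 37-colorings = 37

6


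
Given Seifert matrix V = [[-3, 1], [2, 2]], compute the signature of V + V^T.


Step 1: V + V^T = [[-6, 3], [3, 4]]
Step 2: trace = -2, det = -33
Step 3: Discriminant = (-2)^2 - 4*(-33) = 136
Step 4: Eigenvalues: 4.83095, -6.83095
Step 5: Signature = (# positive eigenvalues) - (# negative eigenvalues) = 0

0


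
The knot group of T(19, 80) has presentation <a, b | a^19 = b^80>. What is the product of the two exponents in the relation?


The relation is a^19 = b^80.
Product of exponents = 19 * 80
= 1520

1520


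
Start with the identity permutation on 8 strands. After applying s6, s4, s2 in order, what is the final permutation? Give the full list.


Starting with identity [1, 2, 3, 4, 5, 6, 7, 8].
Apply generators in sequence:
  After s6: [1, 2, 3, 4, 5, 7, 6, 8]
  After s4: [1, 2, 3, 5, 4, 7, 6, 8]
  After s2: [1, 3, 2, 5, 4, 7, 6, 8]
Final permutation: [1, 3, 2, 5, 4, 7, 6, 8]

[1, 3, 2, 5, 4, 7, 6, 8]


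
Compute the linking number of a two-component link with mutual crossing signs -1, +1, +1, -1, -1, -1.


Step 1: Count positive crossings: 2
Step 2: Count negative crossings: 4
Step 3: Sum of signs = 2 - 4 = -2
Step 4: Linking number = sum/2 = -2/2 = -1

-1


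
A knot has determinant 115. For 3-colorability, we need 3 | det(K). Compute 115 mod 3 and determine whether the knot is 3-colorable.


Step 1: A knot is p-colorable if and only if p divides its determinant.
Step 2: Compute 115 mod 3.
115 = 38 * 3 + 1
Step 3: 115 mod 3 = 1
Step 4: The knot is 3-colorable: no

1


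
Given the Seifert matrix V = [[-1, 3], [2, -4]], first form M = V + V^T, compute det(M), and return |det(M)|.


Step 1: Form V + V^T where V = [[-1, 3], [2, -4]]
  V^T = [[-1, 2], [3, -4]]
  V + V^T = [[-2, 5], [5, -8]]
Step 2: det(V + V^T) = (-2)*(-8) - 5*5
  = 16 - 25 = -9
Step 3: Knot determinant = |det(V + V^T)| = |-9| = 9

9


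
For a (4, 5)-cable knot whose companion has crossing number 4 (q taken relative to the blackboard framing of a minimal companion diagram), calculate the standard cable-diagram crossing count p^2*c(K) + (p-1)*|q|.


Step 1: Each of the c(K) crossings of the companion diagram becomes p*p = p^2 crossings among the p parallel strands, and each of the |q| twists s_1 s_2 ... s_(p-1) adds (p-1) crossings.
  Crossings = p^2 * c(K) + (p-1)*|q|
Step 2: = 4^2 * 4 + (4-1)*5
Step 3: = 16*4 + 3*5
Step 4: = 64 + 15 = 79

79


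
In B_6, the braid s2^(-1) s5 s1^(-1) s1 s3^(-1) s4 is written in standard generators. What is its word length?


The word length counts the number of generators (including inverses).
Listing each generator: s2^(-1), s5, s1^(-1), s1, s3^(-1), s4
There are 6 generators in this braid word.

6


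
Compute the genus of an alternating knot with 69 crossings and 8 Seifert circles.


For alternating knots, g = (c - s + 1)/2.
= (69 - 8 + 1)/2
= 62/2 = 31

31


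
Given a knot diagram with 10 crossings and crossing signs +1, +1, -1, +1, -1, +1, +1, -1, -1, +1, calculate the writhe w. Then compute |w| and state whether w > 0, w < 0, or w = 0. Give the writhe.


Step 1: Count positive crossings (+1).
Positive crossings: 6
Step 2: Count negative crossings (-1).
Negative crossings: 4
Step 3: Writhe = (positive) - (negative)
w = 6 - 4 = 2
Step 4: |w| = 2, and w is positive

2


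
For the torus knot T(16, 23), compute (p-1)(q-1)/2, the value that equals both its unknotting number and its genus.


For a torus knot T(p,q), both the unknotting number and genus equal (p-1)(q-1)/2.
= (16-1)(23-1)/2
= 15*22/2
= 330/2 = 165

165


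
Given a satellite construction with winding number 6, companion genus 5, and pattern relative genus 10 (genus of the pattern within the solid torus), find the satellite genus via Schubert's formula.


Schubert: g(satellite) = g_rel(pattern) + |winding| * g(companion),
where g_rel(pattern) is the genus of the pattern relative to the solid torus.
= 10 + 6 * 5
= 10 + 30 = 40

40


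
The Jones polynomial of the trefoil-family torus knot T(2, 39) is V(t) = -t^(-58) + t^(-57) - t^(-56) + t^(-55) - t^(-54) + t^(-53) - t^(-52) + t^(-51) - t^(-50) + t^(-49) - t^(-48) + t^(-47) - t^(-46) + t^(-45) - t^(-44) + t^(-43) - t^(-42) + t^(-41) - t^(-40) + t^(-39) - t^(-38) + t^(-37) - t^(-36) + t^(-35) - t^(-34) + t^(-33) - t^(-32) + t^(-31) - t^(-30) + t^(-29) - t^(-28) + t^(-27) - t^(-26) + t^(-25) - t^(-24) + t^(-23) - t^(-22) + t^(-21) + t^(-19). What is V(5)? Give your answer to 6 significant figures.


Substituting t = 5 into V(t) = -t^(-58) + t^(-57) - t^(-56) + t^(-55) - t^(-54) + t^(-53) - t^(-52) + t^(-51) - t^(-50) + t^(-49) - t^(-48) + t^(-47) - t^(-46) + t^(-45) - t^(-44) + t^(-43) - t^(-42) + t^(-41) - t^(-40) + t^(-39) - t^(-38) + t^(-37) - t^(-36) + t^(-35) - t^(-34) + t^(-33) - t^(-32) + t^(-31) - t^(-30) + t^(-29) - t^(-28) + t^(-27) - t^(-26) + t^(-25) - t^(-24) + t^(-23) - t^(-22) + t^(-21) + t^(-19):
  (-)t^(-58) = -2.8823e-41
  (+)t^(-57) = 1.44115e-40
  (-)t^(-56) = -7.20576e-40
  (+)t^(-55) = 3.60288e-39
  (-)t^(-54) = -1.80144e-38
  (+)t^(-53) = 9.0072e-38
  (-)t^(-52) = -4.5036e-37
  (+)t^(-51) = 2.2518e-36
  (-)t^(-50) = -1.1259e-35
  (+)t^(-49) = 5.6295e-35
  (-)t^(-48) = -2.81475e-34
  (+)t^(-47) = 1.40737e-33
  (-)t^(-46) = -7.03687e-33
  (+)t^(-45) = 3.51844e-32
  (-)t^(-44) = -1.75922e-31
  (+)t^(-43) = 8.79609e-31
  (-)t^(-42) = -4.39805e-30
  (+)t^(-41) = 2.19902e-29
  (-)t^(-40) = -1.09951e-28
  (+)t^(-39) = 5.49756e-28
  (-)t^(-38) = -2.74878e-27
  (+)t^(-37) = 1.37439e-26
  (-)t^(-36) = -6.87195e-26
  (+)t^(-35) = 3.43597e-25
  (-)t^(-34) = -1.71799e-24
  (+)t^(-33) = 8.58993e-24
  (-)t^(-32) = -4.29497e-23
  (+)t^(-31) = 2.14748e-22
  (-)t^(-30) = -1.07374e-21
  (+)t^(-29) = 5.36871e-21
  (-)t^(-28) = -2.68435e-20
  (+)t^(-27) = 1.34218e-19
  (-)t^(-26) = -6.71089e-19
  (+)t^(-25) = 3.35544e-18
  (-)t^(-24) = -1.67772e-17
  (+)t^(-23) = 8.38861e-17
  (-)t^(-22) = -4.1943e-16
  (+)t^(-21) = 2.09715e-15
  (+)t^(-19) = 5.24288e-14
Sum = (-2.8823e-41) + (1.44115e-40) + (-7.20576e-40) + (3.60288e-39) + (-1.80144e-38) + (9.0072e-38) + (-4.5036e-37) + (2.2518e-36) + (-1.1259e-35) + (5.6295e-35) + (-2.81475e-34) + (1.40737e-33) + (-7.03687e-33) + (3.51844e-32) + (-1.75922e-31) + (8.79609e-31) + (-4.39805e-30) + (2.19902e-29) + (-1.09951e-28) + (5.49756e-28) + (-2.74878e-27) + (1.37439e-26) + (-6.87195e-26) + (3.43597e-25) + (-1.71799e-24) + (8.58993e-24) + (-4.29497e-23) + (2.14748e-22) + (-1.07374e-21) + (5.36871e-21) + (-2.68435e-20) + (1.34218e-19) + (-6.71089e-19) + (3.35544e-18) + (-1.67772e-17) + (8.38861e-17) + (-4.1943e-16) + (2.09715e-15) + (5.24288e-14)
= 5.417642667e-14
Rounded to 6 significant figures: 5.41764e-14

5.41764e-14


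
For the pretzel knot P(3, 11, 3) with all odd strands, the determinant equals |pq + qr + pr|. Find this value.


Step 1: Compute pq + qr + pr.
pq = 3*11 = 33
qr = 11*3 = 33
pr = 3*3 = 9
pq + qr + pr = 33 + 33 + 9 = 75
Step 2: Take absolute value.
det(P(3,11,3)) = |75| = 75

75


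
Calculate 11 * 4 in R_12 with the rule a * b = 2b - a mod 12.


11 * 4 = 2*4 - 11 mod 12
= 8 - 11 mod 12
= -3 mod 12 = 9

9


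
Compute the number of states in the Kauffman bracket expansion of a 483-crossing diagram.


Each crossing contributes 2 choices (A-smoothing or B-smoothing).
Total states = 2^483 = 24973988402527937851052777838345330445988785141319769206873255677002973910558124960962448824507935769278615448971252983163583805434306282450321408

24973988402527937851052777838345330445988785141319769206873255677002973910558124960962448824507935769278615448971252983163583805434306282450321408


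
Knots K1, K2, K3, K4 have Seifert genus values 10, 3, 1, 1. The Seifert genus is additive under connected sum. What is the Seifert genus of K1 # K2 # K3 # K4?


The Seifert genus is additive under connected sum.
Seifert genus(K1 # K2 # K3 # K4) = (10) + (3) + (1) + (1)
= 15

15


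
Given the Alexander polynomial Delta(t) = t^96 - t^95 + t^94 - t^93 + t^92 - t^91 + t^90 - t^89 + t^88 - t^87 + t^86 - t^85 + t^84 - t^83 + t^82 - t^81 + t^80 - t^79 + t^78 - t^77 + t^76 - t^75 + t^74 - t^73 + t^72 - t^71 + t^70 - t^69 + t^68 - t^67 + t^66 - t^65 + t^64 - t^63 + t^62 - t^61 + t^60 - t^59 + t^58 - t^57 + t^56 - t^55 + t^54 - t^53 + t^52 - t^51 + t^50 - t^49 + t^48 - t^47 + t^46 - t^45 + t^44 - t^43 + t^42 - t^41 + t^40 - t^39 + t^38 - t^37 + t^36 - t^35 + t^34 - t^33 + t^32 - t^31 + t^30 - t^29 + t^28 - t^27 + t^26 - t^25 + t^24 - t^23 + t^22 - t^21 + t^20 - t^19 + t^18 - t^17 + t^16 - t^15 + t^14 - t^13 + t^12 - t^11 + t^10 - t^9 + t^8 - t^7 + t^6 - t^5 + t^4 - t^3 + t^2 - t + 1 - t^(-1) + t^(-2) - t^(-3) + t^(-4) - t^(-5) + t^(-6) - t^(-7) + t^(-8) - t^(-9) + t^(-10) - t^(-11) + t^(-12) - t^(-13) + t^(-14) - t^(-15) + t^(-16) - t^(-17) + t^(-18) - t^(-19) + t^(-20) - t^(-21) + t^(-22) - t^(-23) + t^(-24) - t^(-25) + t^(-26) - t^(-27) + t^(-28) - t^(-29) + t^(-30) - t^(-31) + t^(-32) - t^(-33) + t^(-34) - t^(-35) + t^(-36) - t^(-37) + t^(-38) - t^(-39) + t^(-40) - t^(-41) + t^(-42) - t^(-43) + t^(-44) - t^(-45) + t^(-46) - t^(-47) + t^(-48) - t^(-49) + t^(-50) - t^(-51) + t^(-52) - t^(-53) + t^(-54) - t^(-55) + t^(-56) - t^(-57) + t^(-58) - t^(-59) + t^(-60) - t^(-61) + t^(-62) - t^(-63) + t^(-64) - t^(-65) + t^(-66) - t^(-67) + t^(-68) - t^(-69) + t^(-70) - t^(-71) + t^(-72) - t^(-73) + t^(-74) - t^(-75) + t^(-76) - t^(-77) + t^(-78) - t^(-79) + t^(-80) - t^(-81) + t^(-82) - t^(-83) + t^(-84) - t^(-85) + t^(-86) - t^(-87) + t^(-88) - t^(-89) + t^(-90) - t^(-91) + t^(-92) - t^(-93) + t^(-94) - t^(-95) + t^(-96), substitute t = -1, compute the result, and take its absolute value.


Step 1: The polynomial has 193 terms with alternating signs, exponents from 96 down to -96.
Step 2: Substitute t = -1. The i-th term has coefficient (-1)^i and exponent (m-i),
  so its value is (-1)^i * (-1)^(m-i) = (-1)^m = 1 for every i.
Step 3: All 193 terms equal 1, so Delta(-1) = 193 * (1) = 193
Step 4: |Delta(-1)| = 193

193


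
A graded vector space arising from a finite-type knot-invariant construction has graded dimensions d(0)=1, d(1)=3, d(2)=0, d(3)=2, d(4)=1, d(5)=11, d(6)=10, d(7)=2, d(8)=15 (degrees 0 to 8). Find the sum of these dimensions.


Total dimension = d(0) + d(1) + ... + d(8)
= 1 + 3 + 0 + 2 + 1 + 11 + 10 + 2 + 15
= 45

45


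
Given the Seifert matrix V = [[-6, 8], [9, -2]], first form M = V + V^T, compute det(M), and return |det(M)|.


Step 1: Form V + V^T where V = [[-6, 8], [9, -2]]
  V^T = [[-6, 9], [8, -2]]
  V + V^T = [[-12, 17], [17, -4]]
Step 2: det(V + V^T) = (-12)*(-4) - 17*17
  = 48 - 289 = -241
Step 3: Knot determinant = |det(V + V^T)| = |-241| = 241

241


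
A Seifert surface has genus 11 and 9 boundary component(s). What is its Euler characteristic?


chi = 2 - 2g - b
= 2 - 2*11 - 9
= 2 - 22 - 9 = -29

-29


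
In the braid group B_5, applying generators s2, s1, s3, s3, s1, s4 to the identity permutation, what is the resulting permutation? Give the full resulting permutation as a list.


Starting with identity [1, 2, 3, 4, 5].
Apply generators in sequence:
  After s2: [1, 3, 2, 4, 5]
  After s1: [3, 1, 2, 4, 5]
  After s3: [3, 1, 4, 2, 5]
  After s3: [3, 1, 2, 4, 5]
  After s1: [1, 3, 2, 4, 5]
  After s4: [1, 3, 2, 5, 4]
Final permutation: [1, 3, 2, 5, 4]

[1, 3, 2, 5, 4]


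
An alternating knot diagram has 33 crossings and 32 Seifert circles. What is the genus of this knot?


For alternating knots, g = (c - s + 1)/2.
= (33 - 32 + 1)/2
= 2/2 = 1

1


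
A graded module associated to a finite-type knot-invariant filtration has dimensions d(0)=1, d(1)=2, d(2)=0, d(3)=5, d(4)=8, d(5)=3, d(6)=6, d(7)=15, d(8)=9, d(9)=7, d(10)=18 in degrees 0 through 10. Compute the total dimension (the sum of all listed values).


Total dimension = d(0) + d(1) + ... + d(10)
= 1 + 2 + 0 + 5 + 8 + 3 + 6 + 15 + 9 + 7 + 18
= 74

74


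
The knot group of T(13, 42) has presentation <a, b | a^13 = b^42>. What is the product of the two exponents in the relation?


The relation is a^13 = b^42.
Product of exponents = 13 * 42
= 546

546


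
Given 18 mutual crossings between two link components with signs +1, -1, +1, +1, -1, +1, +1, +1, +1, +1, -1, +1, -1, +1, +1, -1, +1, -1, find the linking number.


Step 1: Count positive crossings: 12
Step 2: Count negative crossings: 6
Step 3: Sum of signs = 12 - 6 = 6
Step 4: Linking number = sum/2 = 6/2 = 3

3


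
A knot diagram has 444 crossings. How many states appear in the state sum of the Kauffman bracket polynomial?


Each crossing contributes 2 choices (A-smoothing or B-smoothing).
Total states = 2^444 = 45427420268475430659332737993000283397102585042957378767593137448789955507087370207886940669610222847547657600391636120845912601788416

45427420268475430659332737993000283397102585042957378767593137448789955507087370207886940669610222847547657600391636120845912601788416


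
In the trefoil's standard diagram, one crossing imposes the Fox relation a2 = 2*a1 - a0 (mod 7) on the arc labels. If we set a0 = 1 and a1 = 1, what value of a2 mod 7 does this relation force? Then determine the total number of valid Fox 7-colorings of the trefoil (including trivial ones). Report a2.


Step 1: Apply the given crossing relation 2*a1 - a0 - a2 = 0 (mod 7).
  a2 = 2*a1 - a0 mod 7
  a2 = 2*1 - 1 mod 7
  a2 = 2 - 1 mod 7
  a2 = 1 mod 7 = 1
Step 2: The trefoil has determinant 3.
  Number of Fox p-colorings (p prime) is p^2 if p = 3, else p.
  Since 7 does not divide 3, only trivial (constant) colorings exist.
  (Here a0 = a1 = a2 = 1, the constant coloring, which is valid.)
  Total colorings = 7
Step 3: a2 = 1, total Fox 7-colorings = 7

1


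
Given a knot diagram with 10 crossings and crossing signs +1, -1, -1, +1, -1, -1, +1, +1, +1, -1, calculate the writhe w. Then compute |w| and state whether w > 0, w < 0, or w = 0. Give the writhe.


Step 1: Count positive crossings (+1).
Positive crossings: 5
Step 2: Count negative crossings (-1).
Negative crossings: 5
Step 3: Writhe = (positive) - (negative)
w = 5 - 5 = 0
Step 4: |w| = 0, and w is zero

0


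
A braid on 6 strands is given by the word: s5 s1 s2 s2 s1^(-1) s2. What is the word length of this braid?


The word length counts the number of generators (including inverses).
Listing each generator: s5, s1, s2, s2, s1^(-1), s2
There are 6 generators in this braid word.

6


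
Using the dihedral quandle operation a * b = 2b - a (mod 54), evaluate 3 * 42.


3 * 42 = 2*42 - 3 mod 54
= 84 - 3 mod 54
= 81 mod 54 = 27

27


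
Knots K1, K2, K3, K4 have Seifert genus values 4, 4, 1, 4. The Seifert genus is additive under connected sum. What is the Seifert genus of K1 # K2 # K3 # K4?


The Seifert genus is additive under connected sum.
Seifert genus(K1 # K2 # K3 # K4) = (4) + (4) + (1) + (4)
= 13

13


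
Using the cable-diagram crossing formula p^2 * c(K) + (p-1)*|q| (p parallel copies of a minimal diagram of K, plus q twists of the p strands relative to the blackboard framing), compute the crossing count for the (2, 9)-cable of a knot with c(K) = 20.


Step 1: Each of the c(K) crossings of the companion diagram becomes p*p = p^2 crossings among the p parallel strands, and each of the |q| twists s_1 s_2 ... s_(p-1) adds (p-1) crossings.
  Crossings = p^2 * c(K) + (p-1)*|q|
Step 2: = 2^2 * 20 + (2-1)*9
Step 3: = 4*20 + 1*9
Step 4: = 80 + 9 = 89

89


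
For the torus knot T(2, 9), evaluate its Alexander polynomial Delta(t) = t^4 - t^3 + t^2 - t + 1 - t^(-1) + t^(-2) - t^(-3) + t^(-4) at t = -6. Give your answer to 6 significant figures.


Substituting t = -6 into Delta(t) = t^4 - t^3 + t^2 - t + 1 - t^(-1) + t^(-2) - t^(-3) + t^(-4):
Term values: (1296) + (216) + (36) + (6) + (1) + (0.166667) + (0.0277778) + (0.00462963) + (0.000771605)
Sum = 1555.199846
Rounded to 6 significant figures: 1555.2

1555.2


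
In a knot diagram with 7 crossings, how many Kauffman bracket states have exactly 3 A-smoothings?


We choose which 3 of 7 crossings get A-smoothings.
C(7, 3) = 7! / (3! * 4!)
= 35

35


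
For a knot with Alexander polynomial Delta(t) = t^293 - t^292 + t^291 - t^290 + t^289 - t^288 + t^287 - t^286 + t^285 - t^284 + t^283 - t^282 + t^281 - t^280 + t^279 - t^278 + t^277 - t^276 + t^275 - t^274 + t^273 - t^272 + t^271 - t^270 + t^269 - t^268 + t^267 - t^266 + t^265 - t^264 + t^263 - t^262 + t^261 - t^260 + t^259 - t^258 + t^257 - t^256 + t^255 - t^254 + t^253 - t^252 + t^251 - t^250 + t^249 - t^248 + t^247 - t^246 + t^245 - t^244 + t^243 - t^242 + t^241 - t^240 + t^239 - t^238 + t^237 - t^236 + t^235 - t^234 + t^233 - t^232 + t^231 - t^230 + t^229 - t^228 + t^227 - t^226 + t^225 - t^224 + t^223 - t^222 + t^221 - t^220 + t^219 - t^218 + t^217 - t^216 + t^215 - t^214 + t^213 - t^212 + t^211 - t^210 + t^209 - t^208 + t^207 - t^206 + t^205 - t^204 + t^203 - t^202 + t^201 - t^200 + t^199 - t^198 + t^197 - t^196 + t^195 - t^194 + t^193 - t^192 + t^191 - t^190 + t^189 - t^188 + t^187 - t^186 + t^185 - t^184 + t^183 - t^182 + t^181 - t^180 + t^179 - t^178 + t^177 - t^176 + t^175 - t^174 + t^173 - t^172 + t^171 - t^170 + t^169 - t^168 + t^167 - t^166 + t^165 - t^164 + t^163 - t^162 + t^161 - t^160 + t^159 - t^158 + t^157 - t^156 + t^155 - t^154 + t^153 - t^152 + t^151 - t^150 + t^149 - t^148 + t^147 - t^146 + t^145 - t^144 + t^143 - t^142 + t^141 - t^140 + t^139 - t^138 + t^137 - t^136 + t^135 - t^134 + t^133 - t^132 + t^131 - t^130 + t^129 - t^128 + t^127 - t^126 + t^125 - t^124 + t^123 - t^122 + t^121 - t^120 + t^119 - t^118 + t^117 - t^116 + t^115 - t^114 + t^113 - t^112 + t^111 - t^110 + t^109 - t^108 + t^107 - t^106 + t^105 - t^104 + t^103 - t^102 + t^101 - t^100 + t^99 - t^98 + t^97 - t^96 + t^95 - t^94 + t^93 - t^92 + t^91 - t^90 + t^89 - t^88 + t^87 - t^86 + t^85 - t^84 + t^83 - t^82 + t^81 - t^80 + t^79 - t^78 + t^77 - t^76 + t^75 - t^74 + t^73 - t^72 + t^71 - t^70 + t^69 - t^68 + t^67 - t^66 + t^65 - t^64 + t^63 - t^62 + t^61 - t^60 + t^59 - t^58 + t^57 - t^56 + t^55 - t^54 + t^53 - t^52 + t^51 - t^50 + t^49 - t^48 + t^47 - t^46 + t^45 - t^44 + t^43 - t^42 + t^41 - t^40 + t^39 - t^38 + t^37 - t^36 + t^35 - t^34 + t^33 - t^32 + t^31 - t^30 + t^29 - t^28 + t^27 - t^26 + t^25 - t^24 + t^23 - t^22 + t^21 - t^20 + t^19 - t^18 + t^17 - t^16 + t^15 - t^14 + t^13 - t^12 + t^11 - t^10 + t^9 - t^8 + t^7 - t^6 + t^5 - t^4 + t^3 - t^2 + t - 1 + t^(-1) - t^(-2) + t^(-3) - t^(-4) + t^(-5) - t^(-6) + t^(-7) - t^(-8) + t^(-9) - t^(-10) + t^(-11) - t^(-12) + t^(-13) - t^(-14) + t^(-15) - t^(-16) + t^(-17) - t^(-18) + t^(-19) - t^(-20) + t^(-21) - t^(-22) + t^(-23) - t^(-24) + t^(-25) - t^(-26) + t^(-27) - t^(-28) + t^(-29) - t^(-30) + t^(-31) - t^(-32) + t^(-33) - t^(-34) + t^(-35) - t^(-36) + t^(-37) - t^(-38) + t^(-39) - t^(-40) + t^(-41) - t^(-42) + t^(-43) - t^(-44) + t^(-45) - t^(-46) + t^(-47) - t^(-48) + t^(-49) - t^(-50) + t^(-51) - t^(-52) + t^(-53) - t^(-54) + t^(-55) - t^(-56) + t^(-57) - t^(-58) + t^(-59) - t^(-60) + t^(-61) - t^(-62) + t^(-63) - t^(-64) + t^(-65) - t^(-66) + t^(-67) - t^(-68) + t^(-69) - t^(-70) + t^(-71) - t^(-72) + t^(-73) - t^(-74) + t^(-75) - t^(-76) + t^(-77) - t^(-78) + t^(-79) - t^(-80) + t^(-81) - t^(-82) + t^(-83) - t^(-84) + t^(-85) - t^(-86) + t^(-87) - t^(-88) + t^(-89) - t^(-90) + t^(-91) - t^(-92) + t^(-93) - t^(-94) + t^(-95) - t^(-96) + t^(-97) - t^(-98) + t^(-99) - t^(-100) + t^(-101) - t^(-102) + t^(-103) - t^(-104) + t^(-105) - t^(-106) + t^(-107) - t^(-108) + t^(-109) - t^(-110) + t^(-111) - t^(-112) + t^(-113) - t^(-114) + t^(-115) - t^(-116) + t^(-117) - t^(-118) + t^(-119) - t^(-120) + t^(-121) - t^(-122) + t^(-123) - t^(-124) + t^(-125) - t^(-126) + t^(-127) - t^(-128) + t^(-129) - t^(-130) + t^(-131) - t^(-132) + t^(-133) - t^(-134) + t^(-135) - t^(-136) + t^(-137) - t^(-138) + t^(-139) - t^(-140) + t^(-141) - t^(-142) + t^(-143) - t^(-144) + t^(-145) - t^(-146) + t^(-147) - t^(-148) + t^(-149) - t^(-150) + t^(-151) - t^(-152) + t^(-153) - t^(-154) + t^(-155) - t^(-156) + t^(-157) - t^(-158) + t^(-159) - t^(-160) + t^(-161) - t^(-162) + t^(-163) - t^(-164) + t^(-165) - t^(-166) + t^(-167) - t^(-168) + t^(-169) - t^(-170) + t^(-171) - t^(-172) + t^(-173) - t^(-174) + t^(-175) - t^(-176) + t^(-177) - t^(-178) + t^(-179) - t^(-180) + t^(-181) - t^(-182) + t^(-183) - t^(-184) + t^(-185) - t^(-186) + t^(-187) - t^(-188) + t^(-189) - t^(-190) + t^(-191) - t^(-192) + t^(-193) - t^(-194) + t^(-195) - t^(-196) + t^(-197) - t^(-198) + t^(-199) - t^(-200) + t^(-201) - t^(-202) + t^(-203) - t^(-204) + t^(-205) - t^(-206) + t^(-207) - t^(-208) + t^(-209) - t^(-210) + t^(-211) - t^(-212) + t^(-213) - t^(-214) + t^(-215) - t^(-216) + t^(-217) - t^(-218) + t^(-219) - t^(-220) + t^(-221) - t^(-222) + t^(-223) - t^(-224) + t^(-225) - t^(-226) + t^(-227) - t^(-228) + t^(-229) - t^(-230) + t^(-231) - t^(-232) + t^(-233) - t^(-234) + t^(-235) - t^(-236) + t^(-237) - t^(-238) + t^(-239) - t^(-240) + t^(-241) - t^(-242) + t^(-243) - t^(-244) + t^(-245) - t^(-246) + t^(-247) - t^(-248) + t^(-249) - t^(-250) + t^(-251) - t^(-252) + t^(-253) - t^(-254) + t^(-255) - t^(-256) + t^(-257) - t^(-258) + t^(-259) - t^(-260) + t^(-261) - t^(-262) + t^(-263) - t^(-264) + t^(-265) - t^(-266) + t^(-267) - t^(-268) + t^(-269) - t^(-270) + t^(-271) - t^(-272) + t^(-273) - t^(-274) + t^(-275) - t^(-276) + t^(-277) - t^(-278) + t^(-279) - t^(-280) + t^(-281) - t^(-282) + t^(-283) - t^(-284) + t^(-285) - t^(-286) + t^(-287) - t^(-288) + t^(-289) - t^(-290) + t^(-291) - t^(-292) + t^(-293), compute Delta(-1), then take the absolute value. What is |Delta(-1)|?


Step 1: The polynomial has 587 terms with alternating signs, exponents from 293 down to -293.
Step 2: Substitute t = -1. The i-th term has coefficient (-1)^i and exponent (m-i),
  so its value is (-1)^i * (-1)^(m-i) = (-1)^m = -1 for every i.
Step 3: All 587 terms equal -1, so Delta(-1) = 587 * (-1) = -587
Step 4: |Delta(-1)| = 587

587


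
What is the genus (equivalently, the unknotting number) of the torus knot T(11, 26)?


For a torus knot T(p,q), both the unknotting number and genus equal (p-1)(q-1)/2.
= (11-1)(26-1)/2
= 10*25/2
= 250/2 = 125

125


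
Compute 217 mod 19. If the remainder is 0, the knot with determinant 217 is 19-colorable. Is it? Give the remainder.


Step 1: A knot is p-colorable if and only if p divides its determinant.
Step 2: Compute 217 mod 19.
217 = 11 * 19 + 8
Step 3: 217 mod 19 = 8
Step 4: The knot is 19-colorable: no

8


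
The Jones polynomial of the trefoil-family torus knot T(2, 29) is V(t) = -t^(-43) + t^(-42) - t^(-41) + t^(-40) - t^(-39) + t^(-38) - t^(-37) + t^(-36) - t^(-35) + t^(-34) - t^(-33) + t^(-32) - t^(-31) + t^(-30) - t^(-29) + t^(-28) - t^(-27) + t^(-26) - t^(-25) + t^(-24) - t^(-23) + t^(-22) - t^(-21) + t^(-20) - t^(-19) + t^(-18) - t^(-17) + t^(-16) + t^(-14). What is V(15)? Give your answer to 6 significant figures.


Substituting t = 15 into V(t) = -t^(-43) + t^(-42) - t^(-41) + t^(-40) - t^(-39) + t^(-38) - t^(-37) + t^(-36) - t^(-35) + t^(-34) - t^(-33) + t^(-32) - t^(-31) + t^(-30) - t^(-29) + t^(-28) - t^(-27) + t^(-26) - t^(-25) + t^(-24) - t^(-23) + t^(-22) - t^(-21) + t^(-20) - t^(-19) + t^(-18) - t^(-17) + t^(-16) + t^(-14):
  (-)t^(-43) = -2.67964e-51
  (+)t^(-42) = 4.01945e-50
  (-)t^(-41) = -6.02918e-49
  (+)t^(-40) = 9.04377e-48
  (-)t^(-39) = -1.35657e-46
  (+)t^(-38) = 2.03485e-45
  (-)t^(-37) = -3.05227e-44
  (+)t^(-36) = 4.57841e-43
  (-)t^(-35) = -6.86761e-42
  (+)t^(-34) = 1.03014e-40
  (-)t^(-33) = -1.54521e-39
  (+)t^(-32) = 2.31782e-38
  (-)t^(-31) = -3.47673e-37
  (+)t^(-30) = 5.2151e-36
  (-)t^(-29) = -7.82264e-35
  (+)t^(-28) = 1.1734e-33
  (-)t^(-27) = -1.76009e-32
  (+)t^(-26) = 2.64014e-31
  (-)t^(-25) = -3.96021e-30
  (+)t^(-24) = 5.94032e-29
  (-)t^(-23) = -8.91048e-28
  (+)t^(-22) = 1.33657e-26
  (-)t^(-21) = -2.00486e-25
  (+)t^(-20) = 3.00729e-24
  (-)t^(-19) = -4.51093e-23
  (+)t^(-18) = 6.76639e-22
  (-)t^(-17) = -1.01496e-20
  (+)t^(-16) = 1.52244e-19
  (+)t^(-14) = 3.42549e-17
Sum = (-2.67964e-51) + (4.01945e-50) + (-6.02918e-49) + (9.04377e-48) + (-1.35657e-46) + (2.03485e-45) + (-3.05227e-44) + (4.57841e-43) + (-6.86761e-42) + (1.03014e-40) + (-1.54521e-39) + (2.31782e-38) + (-3.47673e-37) + (5.2151e-36) + (-7.82264e-35) + (1.1734e-33) + (-1.76009e-32) + (2.64014e-31) + (-3.96021e-30) + (5.94032e-29) + (-8.91048e-28) + (1.33657e-26) + (-2.00486e-25) + (3.00729e-24) + (-4.51093e-23) + (6.76639e-22) + (-1.01496e-20) + (1.52244e-19) + (3.42549e-17)
= 3.439760255e-17
Rounded to 6 significant figures: 3.43976e-17

3.43976e-17


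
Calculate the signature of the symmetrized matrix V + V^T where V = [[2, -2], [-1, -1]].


Step 1: V + V^T = [[4, -3], [-3, -2]]
Step 2: trace = 2, det = -17
Step 3: Discriminant = 2^2 - 4*(-17) = 72
Step 4: Eigenvalues: 5.24264, -3.24264
Step 5: Signature = (# positive eigenvalues) - (# negative eigenvalues) = 0

0


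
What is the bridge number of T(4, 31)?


The bridge number of T(p,q) is min(p,q).
min(4, 31) = 4

4


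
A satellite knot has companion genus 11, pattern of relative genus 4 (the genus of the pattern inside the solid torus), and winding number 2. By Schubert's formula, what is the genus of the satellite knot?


Schubert: g(satellite) = g_rel(pattern) + |winding| * g(companion),
where g_rel(pattern) is the genus of the pattern relative to the solid torus.
= 4 + 2 * 11
= 4 + 22 = 26

26


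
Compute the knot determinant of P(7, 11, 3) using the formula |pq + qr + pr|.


Step 1: Compute pq + qr + pr.
pq = 7*11 = 77
qr = 11*3 = 33
pr = 7*3 = 21
pq + qr + pr = 77 + 33 + 21 = 131
Step 2: Take absolute value.
det(P(7,11,3)) = |131| = 131

131


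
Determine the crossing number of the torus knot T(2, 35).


For a torus knot T(p, q) with gcd(p,q)=1,
the crossing number is min(p*(q-1), q*(p-1)).
p*(q-1) = 2*34 = 68
q*(p-1) = 35*1 = 35
min(68, 35) = 35

35


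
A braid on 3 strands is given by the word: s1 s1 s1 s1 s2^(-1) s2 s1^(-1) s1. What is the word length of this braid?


The word length counts the number of generators (including inverses).
Listing each generator: s1, s1, s1, s1, s2^(-1), s2, s1^(-1), s1
There are 8 generators in this braid word.

8


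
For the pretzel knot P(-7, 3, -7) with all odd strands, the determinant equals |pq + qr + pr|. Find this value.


Step 1: Compute pq + qr + pr.
pq = (-7)*3 = -21
qr = 3*(-7) = -21
pr = (-7)*(-7) = 49
pq + qr + pr = -21 + (-21) + 49 = 7
Step 2: Take absolute value.
det(P(-7,3,-7)) = |7| = 7

7


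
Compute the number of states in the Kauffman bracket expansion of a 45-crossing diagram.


Each crossing contributes 2 choices (A-smoothing or B-smoothing).
Total states = 2^45 = 35184372088832

35184372088832


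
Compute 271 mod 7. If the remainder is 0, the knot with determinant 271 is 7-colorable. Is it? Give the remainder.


Step 1: A knot is p-colorable if and only if p divides its determinant.
Step 2: Compute 271 mod 7.
271 = 38 * 7 + 5
Step 3: 271 mod 7 = 5
Step 4: The knot is 7-colorable: no

5


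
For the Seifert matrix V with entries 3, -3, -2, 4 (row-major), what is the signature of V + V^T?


Step 1: V + V^T = [[6, -5], [-5, 8]]
Step 2: trace = 14, det = 23
Step 3: Discriminant = 14^2 - 4*23 = 104
Step 4: Eigenvalues: 12.099, 1.90098
Step 5: Signature = (# positive eigenvalues) - (# negative eigenvalues) = 2

2


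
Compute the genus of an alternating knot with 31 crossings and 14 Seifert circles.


For alternating knots, g = (c - s + 1)/2.
= (31 - 14 + 1)/2
= 18/2 = 9

9


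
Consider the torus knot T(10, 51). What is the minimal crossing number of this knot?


For a torus knot T(p, q) with gcd(p,q)=1,
the crossing number is min(p*(q-1), q*(p-1)).
p*(q-1) = 10*50 = 500
q*(p-1) = 51*9 = 459
min(500, 459) = 459

459


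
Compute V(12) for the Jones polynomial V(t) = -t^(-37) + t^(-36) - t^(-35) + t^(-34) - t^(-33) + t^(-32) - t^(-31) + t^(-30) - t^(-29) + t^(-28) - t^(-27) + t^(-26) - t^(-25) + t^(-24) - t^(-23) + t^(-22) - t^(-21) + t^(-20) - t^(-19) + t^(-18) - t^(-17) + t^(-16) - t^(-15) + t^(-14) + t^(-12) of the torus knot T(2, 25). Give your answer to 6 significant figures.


Substituting t = 12 into V(t) = -t^(-37) + t^(-36) - t^(-35) + t^(-34) - t^(-33) + t^(-32) - t^(-31) + t^(-30) - t^(-29) + t^(-28) - t^(-27) + t^(-26) - t^(-25) + t^(-24) - t^(-23) + t^(-22) - t^(-21) + t^(-20) - t^(-19) + t^(-18) - t^(-17) + t^(-16) - t^(-15) + t^(-14) + t^(-12):
  (-)t^(-37) = -1.17569e-40
  (+)t^(-36) = 1.41083e-39
  (-)t^(-35) = -1.693e-38
  (+)t^(-34) = 2.0316e-37
  (-)t^(-33) = -2.43792e-36
  (+)t^(-32) = 2.9255e-35
  (-)t^(-31) = -3.5106e-34
  (+)t^(-30) = 4.21272e-33
  (-)t^(-29) = -5.05526e-32
  (+)t^(-28) = 6.06632e-31
  (-)t^(-27) = -7.27958e-30
  (+)t^(-26) = 8.7355e-29
  (-)t^(-25) = -1.04826e-27
  (+)t^(-24) = 1.25791e-26
  (-)t^(-23) = -1.50949e-25
  (+)t^(-22) = 1.81139e-24
  (-)t^(-21) = -2.17367e-23
  (+)t^(-20) = 2.60841e-22
  (-)t^(-19) = -3.13009e-21
  (+)t^(-18) = 3.7561e-20
  (-)t^(-17) = -4.50732e-19
  (+)t^(-16) = 5.40879e-18
  (-)t^(-15) = -6.49055e-17
  (+)t^(-14) = 7.78866e-16
  (+)t^(-12) = 1.12157e-13
Sum = (-1.17569e-40) + (1.41083e-39) + (-1.693e-38) + (2.0316e-37) + (-2.43792e-36) + (2.9255e-35) + (-3.5106e-34) + (4.21272e-33) + (-5.05526e-32) + (6.06632e-31) + (-7.27958e-30) + (8.7355e-29) + (-1.04826e-27) + (1.25791e-26) + (-1.50949e-25) + (1.81139e-24) + (-2.17367e-23) + (2.60841e-22) + (-3.13009e-21) + (3.7561e-20) + (-4.50732e-19) + (5.40879e-18) + (-6.49055e-17) + (7.78866e-16) + (1.12157e-13)
= 1.128756077e-13
Rounded to 6 significant figures: 1.12876e-13

1.12876e-13


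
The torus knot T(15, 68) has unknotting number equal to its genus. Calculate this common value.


For a torus knot T(p,q), both the unknotting number and genus equal (p-1)(q-1)/2.
= (15-1)(68-1)/2
= 14*67/2
= 938/2 = 469

469


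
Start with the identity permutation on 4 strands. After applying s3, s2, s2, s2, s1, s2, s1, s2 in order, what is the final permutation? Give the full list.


Starting with identity [1, 2, 3, 4].
Apply generators in sequence:
  After s3: [1, 2, 4, 3]
  After s2: [1, 4, 2, 3]
  After s2: [1, 2, 4, 3]
  After s2: [1, 4, 2, 3]
  After s1: [4, 1, 2, 3]
  After s2: [4, 2, 1, 3]
  After s1: [2, 4, 1, 3]
  After s2: [2, 1, 4, 3]
Final permutation: [2, 1, 4, 3]

[2, 1, 4, 3]


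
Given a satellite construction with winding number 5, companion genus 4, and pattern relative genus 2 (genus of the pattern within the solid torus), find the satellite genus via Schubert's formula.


Schubert: g(satellite) = g_rel(pattern) + |winding| * g(companion),
where g_rel(pattern) is the genus of the pattern relative to the solid torus.
= 2 + 5 * 4
= 2 + 20 = 22

22


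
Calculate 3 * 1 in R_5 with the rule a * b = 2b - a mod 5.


3 * 1 = 2*1 - 3 mod 5
= 2 - 3 mod 5
= -1 mod 5 = 4

4


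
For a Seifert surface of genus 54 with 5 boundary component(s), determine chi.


chi = 2 - 2g - b
= 2 - 2*54 - 5
= 2 - 108 - 5 = -111

-111


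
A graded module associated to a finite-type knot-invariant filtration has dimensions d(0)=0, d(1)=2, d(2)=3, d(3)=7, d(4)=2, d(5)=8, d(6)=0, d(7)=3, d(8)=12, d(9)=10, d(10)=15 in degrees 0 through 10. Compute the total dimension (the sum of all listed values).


Total dimension = d(0) + d(1) + ... + d(10)
= 0 + 2 + 3 + 7 + 2 + 8 + 0 + 3 + 12 + 10 + 15
= 62

62


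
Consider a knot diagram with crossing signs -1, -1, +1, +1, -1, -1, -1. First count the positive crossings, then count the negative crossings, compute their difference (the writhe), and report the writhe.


Step 1: Count positive crossings (+1).
Positive crossings: 2
Step 2: Count negative crossings (-1).
Negative crossings: 5
Step 3: Writhe = (positive) - (negative)
w = 2 - 5 = -3
Step 4: |w| = 3, and w is negative

-3


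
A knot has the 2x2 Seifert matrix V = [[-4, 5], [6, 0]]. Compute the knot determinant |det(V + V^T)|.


Step 1: Form V + V^T where V = [[-4, 5], [6, 0]]
  V^T = [[-4, 6], [5, 0]]
  V + V^T = [[-8, 11], [11, 0]]
Step 2: det(V + V^T) = (-8)*0 - 11*11
  = 0 - 121 = -121
Step 3: Knot determinant = |det(V + V^T)| = |-121| = 121

121


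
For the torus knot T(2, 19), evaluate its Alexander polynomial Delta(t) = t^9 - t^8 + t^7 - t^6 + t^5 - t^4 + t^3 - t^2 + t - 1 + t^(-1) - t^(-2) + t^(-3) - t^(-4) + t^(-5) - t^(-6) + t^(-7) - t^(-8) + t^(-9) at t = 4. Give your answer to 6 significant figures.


Substituting t = 4 into Delta(t) = t^9 - t^8 + t^7 - t^6 + t^5 - t^4 + t^3 - t^2 + t - 1 + t^(-1) - t^(-2) + t^(-3) - t^(-4) + t^(-5) - t^(-6) + t^(-7) - t^(-8) + t^(-9):
Term values: (262144) + (-65536) + (16384) + (-4096) + (1024) + (-256) + (64) + (-16) + (4) + (-1) + (0.25) + (-0.0625) + (0.015625) + (-0.00390625) + (0.000976562) + (-0.000244141) + (6.10352e-05) + (-1.52588e-05) + (3.8147e-06)
Sum = 209715.2
Rounded to 6 significant figures: 209715

209715


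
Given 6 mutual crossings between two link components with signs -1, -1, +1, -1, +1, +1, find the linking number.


Step 1: Count positive crossings: 3
Step 2: Count negative crossings: 3
Step 3: Sum of signs = 3 - 3 = 0
Step 4: Linking number = sum/2 = 0/2 = 0

0


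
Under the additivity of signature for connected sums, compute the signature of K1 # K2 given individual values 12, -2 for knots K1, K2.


The signature is additive under connected sum.
signature(K1 # K2) = (12) + (-2)
= 10

10


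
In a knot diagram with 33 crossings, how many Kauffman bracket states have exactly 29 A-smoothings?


We choose which 29 of 33 crossings get A-smoothings.
C(33, 29) = 33! / (29! * 4!)
= 40920

40920


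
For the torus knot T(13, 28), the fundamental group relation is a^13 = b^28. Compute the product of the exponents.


The relation is a^13 = b^28.
Product of exponents = 13 * 28
= 364

364


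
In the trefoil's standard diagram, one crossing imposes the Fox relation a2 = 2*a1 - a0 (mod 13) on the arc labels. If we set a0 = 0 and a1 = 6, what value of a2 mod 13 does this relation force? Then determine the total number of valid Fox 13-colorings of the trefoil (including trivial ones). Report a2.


Step 1: Apply the given crossing relation 2*a1 - a0 - a2 = 0 (mod 13).
  a2 = 2*a1 - a0 mod 13
  a2 = 2*6 - 0 mod 13
  a2 = 12 - 0 mod 13
  a2 = 12 mod 13 = 12
Step 2: The trefoil has determinant 3.
  Number of Fox p-colorings (p prime) is p^2 if p = 3, else p.
  Since 13 does not divide 3, only trivial (constant) colorings exist.
  (So the trial a0 = 0, a1 = 6 with a0 != a1 does NOT extend to a valid coloring of the whole trefoil: the other two crossing relations require 3*(a1 - a0) = 0 (mod 13), which fails.)
  Total colorings = 13
Step 3: a2 = 12, total Fox 13-colorings = 13

12


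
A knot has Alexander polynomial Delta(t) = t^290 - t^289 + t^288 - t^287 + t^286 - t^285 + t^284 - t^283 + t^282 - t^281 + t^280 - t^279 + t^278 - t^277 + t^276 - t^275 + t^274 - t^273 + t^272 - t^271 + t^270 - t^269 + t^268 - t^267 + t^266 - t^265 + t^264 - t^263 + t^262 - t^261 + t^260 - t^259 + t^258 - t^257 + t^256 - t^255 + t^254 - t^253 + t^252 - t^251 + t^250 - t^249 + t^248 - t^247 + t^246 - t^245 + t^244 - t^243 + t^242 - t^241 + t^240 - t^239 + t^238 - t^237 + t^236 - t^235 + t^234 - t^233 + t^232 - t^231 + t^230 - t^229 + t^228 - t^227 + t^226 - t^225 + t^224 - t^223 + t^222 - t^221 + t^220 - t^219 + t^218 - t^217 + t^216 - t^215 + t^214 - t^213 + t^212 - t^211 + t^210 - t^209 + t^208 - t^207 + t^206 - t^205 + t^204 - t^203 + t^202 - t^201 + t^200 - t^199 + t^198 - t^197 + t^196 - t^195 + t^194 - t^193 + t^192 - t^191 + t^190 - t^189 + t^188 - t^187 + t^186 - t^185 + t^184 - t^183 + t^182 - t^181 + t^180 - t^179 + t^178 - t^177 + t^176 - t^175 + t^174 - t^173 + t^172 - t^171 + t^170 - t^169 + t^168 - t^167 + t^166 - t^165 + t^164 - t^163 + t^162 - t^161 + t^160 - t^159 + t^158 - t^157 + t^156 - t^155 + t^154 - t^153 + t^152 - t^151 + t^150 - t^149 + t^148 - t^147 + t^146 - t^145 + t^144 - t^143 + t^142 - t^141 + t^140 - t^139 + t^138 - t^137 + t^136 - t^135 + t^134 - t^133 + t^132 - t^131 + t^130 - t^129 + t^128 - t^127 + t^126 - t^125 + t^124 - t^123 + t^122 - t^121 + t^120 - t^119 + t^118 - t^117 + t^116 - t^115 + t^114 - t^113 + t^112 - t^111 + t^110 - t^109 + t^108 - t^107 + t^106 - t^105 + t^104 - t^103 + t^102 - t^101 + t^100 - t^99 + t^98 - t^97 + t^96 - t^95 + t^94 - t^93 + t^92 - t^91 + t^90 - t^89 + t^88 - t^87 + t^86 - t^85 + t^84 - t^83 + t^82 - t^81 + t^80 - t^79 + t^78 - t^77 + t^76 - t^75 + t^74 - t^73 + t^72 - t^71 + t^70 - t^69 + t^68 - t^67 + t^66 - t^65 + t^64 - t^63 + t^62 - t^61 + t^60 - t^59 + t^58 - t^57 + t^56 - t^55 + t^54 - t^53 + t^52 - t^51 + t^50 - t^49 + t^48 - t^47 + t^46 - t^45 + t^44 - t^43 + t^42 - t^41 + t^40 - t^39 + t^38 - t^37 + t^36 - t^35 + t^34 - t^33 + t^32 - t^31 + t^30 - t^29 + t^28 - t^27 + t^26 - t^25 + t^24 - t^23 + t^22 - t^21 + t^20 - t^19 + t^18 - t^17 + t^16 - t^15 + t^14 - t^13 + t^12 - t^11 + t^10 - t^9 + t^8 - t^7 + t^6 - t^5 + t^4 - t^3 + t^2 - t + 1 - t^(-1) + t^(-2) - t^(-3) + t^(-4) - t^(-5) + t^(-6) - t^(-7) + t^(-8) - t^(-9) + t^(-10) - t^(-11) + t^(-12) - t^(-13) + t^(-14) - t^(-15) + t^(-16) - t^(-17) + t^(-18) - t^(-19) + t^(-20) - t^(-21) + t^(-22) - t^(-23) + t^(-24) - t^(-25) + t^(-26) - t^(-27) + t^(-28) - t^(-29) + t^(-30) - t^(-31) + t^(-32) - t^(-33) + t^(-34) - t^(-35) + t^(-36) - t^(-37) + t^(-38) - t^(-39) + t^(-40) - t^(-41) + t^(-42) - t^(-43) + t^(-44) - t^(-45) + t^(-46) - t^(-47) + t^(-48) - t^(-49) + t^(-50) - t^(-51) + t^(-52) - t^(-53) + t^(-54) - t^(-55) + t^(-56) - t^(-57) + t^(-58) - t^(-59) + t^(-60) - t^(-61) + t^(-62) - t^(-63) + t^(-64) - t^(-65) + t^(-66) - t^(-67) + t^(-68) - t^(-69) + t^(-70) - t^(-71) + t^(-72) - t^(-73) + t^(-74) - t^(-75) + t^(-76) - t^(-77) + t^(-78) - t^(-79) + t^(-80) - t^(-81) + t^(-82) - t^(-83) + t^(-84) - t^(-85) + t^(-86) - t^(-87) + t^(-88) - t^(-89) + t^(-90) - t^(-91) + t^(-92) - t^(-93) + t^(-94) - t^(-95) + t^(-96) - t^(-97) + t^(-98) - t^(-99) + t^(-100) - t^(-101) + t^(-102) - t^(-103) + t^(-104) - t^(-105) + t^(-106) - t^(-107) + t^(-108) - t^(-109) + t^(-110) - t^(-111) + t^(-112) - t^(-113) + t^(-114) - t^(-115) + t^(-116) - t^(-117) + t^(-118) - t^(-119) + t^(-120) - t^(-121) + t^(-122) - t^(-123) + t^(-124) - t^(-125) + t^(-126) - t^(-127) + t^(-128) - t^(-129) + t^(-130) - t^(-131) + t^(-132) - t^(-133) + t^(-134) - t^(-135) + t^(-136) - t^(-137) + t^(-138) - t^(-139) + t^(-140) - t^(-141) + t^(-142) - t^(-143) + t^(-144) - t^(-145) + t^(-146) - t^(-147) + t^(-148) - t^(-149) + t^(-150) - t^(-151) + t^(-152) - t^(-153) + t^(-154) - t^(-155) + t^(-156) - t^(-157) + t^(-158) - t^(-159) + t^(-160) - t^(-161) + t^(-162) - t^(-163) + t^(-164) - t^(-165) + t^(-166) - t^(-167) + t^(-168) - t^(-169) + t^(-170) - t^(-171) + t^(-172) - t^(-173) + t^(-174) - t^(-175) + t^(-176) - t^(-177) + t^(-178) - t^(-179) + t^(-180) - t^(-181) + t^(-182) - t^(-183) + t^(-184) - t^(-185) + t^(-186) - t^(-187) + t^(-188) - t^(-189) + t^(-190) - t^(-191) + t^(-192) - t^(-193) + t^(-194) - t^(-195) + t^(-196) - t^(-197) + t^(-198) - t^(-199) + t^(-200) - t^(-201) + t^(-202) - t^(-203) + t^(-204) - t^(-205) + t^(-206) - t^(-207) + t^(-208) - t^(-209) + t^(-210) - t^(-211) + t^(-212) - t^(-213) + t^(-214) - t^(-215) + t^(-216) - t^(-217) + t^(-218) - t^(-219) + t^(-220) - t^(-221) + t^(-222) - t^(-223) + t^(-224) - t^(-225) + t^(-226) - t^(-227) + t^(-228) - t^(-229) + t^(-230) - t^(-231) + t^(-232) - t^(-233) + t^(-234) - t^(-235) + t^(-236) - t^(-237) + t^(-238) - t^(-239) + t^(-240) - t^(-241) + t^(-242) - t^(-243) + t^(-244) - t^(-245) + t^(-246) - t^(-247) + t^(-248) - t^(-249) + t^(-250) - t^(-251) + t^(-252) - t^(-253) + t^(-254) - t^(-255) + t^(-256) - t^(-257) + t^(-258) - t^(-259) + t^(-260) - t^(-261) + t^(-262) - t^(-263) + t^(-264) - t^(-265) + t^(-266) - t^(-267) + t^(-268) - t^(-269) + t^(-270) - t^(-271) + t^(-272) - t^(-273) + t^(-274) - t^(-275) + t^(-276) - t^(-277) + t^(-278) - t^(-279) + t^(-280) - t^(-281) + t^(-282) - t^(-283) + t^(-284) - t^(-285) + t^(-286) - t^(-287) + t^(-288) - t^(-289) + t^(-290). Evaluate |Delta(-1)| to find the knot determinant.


Step 1: The polynomial has 581 terms with alternating signs, exponents from 290 down to -290.
Step 2: Substitute t = -1. The i-th term has coefficient (-1)^i and exponent (m-i),
  so its value is (-1)^i * (-1)^(m-i) = (-1)^m = 1 for every i.
Step 3: All 581 terms equal 1, so Delta(-1) = 581 * (1) = 581
Step 4: |Delta(-1)| = 581

581
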